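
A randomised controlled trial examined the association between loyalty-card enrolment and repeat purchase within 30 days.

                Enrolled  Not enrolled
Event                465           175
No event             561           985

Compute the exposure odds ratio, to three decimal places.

4.665

Reading the table with exposure as columns: a = 465 (Enrolled, case), b = 561 (Enrolled, non-case), c = 175 (Not enrolled, case), d = 985.
OR = (a·d)/(b·c) = (465 × 985) / (561 × 175) = 458025 / 98175 = 4.66539
The odds of repeat purchase within 30 days are about 4.67 times as high in the enrolled group.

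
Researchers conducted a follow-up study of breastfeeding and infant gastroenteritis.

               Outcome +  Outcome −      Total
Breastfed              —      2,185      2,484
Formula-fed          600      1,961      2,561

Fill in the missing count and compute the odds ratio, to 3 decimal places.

0.447

The missing cell is in the exposed row: 2484 − 2185 = 299.
So a = 299, b = 2185, c = 600, d = 1961.
OR = (a·d)/(b·c) = (299 × 1961) / (2185 × 600) = 586339 / 1311000 = 0.44725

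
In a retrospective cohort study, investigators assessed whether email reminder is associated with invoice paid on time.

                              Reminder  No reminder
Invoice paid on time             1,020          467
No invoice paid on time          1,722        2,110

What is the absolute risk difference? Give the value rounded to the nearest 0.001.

0.191

Reading the table with exposure as columns: a = 1020 (Reminder, case), b = 1722 (Reminder, non-case), c = 467 (No reminder, case), d = 2110.
Risk in exposed = 1020/2742 = 0.371991; risk in unexposed = 467/2577 = 0.181218.
Risk difference = 0.371991 − 0.181218 = 0.190773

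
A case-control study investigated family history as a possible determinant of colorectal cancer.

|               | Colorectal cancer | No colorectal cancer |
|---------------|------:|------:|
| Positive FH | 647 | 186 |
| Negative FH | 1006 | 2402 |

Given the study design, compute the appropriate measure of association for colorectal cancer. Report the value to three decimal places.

Cells: a = 647, b = 186, c = 1006, d = 2402.
This is a case-control study: participants were sampled on outcome status, so risks in the source population cannot be estimated directly — relative risk is not valid here. The odds ratio is the appropriate measure.
OR = (a·d)/(b·c) = (647 × 2402) / (186 × 1006) = 1554094 / 187116 = 8.30551

8.306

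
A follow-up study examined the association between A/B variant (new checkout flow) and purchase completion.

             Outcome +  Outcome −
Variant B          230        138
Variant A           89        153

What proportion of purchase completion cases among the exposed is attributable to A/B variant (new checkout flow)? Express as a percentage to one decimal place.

Cells: a = 230, b = 138, c = 89, d = 153.
Risk in exposed = 230/368 = 0.62500; risk in unexposed = 89/242 = 0.36777.
RR = 0.62500/0.36777 = 1.69944
AR% = (RR − 1)/RR × 100 = (1.69944 − 1)/1.69944 × 100 = 41.1570%

41.2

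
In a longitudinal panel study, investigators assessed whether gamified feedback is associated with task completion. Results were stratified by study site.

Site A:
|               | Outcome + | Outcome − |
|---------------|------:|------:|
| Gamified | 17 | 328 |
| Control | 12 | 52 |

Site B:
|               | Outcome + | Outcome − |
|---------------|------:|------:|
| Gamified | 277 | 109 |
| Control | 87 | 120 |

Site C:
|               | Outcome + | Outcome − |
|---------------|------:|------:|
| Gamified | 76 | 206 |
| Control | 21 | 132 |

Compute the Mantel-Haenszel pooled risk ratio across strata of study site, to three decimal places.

1.569

RR_MH = Σ(aᵢ·n₀ᵢ/nᵢ) / Σ(cᵢ·n₁ᵢ/nᵢ), with n₁ᵢ = aᵢ+bᵢ (exposed), n₀ᵢ = cᵢ+dᵢ (unexposed), nᵢ = n₁ᵢ+n₀ᵢ.
Stratum 1 (Site A): n₁ = 345, n₀ = 64, n = 409; a·n₀/n = 17·64/409 = 2.6601; c·n₁/n = 12·345/409 = 10.1222
Stratum 2 (Site B): n₁ = 386, n₀ = 207, n = 593; a·n₀/n = 277·207/593 = 96.6931; c·n₁/n = 87·386/593 = 56.6307
Stratum 3 (Site C): n₁ = 282, n₀ = 153, n = 435; a·n₀/n = 76·153/435 = 26.7310; c·n₁/n = 21·282/435 = 13.6138
RR_MH = (2.6601 + 96.6931 + 26.7310) / (10.1222 + 56.6307 + 13.6138) = 126.0843 / 80.3667 = 1.56886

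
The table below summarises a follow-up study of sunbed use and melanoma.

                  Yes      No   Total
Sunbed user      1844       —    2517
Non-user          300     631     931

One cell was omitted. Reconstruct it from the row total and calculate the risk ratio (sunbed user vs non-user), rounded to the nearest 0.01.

2.27

The missing cell is in the exposed row: 2517 − 1844 = 673.
So a = 1844, b = 673, c = 300, d = 631.
RR = [a/(a+b)] / [c/(c+d)] = (1844/2517) / (300/931) = 0.73262/0.32223 = 2.27356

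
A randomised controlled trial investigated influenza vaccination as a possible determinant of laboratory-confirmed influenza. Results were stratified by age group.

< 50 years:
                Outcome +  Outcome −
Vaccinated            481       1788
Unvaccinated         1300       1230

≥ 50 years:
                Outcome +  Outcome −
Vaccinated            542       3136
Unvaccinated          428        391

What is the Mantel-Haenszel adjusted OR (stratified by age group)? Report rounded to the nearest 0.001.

0.218

OR_MH = Σ(aᵢdᵢ/nᵢ) / Σ(bᵢcᵢ/nᵢ), where nᵢ is the stratum total.
Stratum 1 (< 50 years): n = 4799; a·d/n = 481·1230/4799 = 123.2819; b·c/n = 1788·1300/4799 = 484.3509
Stratum 2 (≥ 50 years): n = 4497; a·d/n = 542·391/4497 = 47.1252; b·c/n = 3136·428/4497 = 298.4674
OR_MH = (123.2819 + 47.1252) / (484.3509 + 298.4674) = 170.4071 / 782.8183 = 0.21768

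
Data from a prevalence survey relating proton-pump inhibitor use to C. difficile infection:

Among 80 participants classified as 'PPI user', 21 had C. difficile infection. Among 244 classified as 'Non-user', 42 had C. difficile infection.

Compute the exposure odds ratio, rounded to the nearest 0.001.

From the description: a = 21, b = 59, c = 42, d = 202.
OR = (a·d)/(b·c) = (21 × 202) / (59 × 42) = 4242 / 2478 = 1.71186
The odds of C. difficile infection are about 1.71 times as high in the ppi user group.

1.712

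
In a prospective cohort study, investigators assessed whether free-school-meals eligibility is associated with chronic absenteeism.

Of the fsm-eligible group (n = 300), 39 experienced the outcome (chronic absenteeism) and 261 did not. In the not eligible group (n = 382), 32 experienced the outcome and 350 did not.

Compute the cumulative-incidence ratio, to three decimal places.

From the description: a = 39, b = 261, c = 32, d = 350.
Risk in exposed = 39/300 = 0.13000; risk in unexposed = 32/382 = 0.08377.
RR = 0.13000 / 0.08377 = 1.55187
The risk among the exposed is 1.55 times that among the unexposed.

1.552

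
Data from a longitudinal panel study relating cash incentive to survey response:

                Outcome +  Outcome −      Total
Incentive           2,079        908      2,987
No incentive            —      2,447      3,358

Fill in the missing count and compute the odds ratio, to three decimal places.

The missing cell is in the unexposed row: 3358 − 2447 = 911.
So a = 2079, b = 908, c = 911, d = 2447.
OR = (a·d)/(b·c) = (2079 × 2447) / (908 × 911) = 5087313 / 827188 = 6.15013

6.150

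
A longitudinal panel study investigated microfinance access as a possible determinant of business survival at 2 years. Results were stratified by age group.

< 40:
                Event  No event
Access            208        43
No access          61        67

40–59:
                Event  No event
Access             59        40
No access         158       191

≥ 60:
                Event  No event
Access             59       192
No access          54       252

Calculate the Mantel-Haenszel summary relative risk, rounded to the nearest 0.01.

RR_MH = Σ(aᵢ·n₀ᵢ/nᵢ) / Σ(cᵢ·n₁ᵢ/nᵢ), with n₁ᵢ = aᵢ+bᵢ (exposed), n₀ᵢ = cᵢ+dᵢ (unexposed), nᵢ = n₁ᵢ+n₀ᵢ.
Stratum 1 (< 40): n₁ = 251, n₀ = 128, n = 379; a·n₀/n = 208·128/379 = 70.2480; c·n₁/n = 61·251/379 = 40.3984
Stratum 2 (40–59): n₁ = 99, n₀ = 349, n = 448; a·n₀/n = 59·349/448 = 45.9621; c·n₁/n = 158·99/448 = 34.9152
Stratum 3 (≥ 60): n₁ = 251, n₀ = 306, n = 557; a·n₀/n = 59·306/557 = 32.4129; c·n₁/n = 54·251/557 = 24.3339
RR_MH = (70.2480 + 45.9621 + 32.4129) / (40.3984 + 34.9152 + 24.3339) = 148.6230 / 99.6475 = 1.49149

1.49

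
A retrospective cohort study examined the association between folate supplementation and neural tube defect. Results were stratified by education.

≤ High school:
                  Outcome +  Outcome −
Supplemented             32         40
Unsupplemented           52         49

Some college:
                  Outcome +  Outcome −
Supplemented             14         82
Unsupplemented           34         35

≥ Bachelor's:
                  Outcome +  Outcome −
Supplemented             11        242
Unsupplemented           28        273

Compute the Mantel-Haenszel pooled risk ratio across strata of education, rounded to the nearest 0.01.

RR_MH = Σ(aᵢ·n₀ᵢ/nᵢ) / Σ(cᵢ·n₁ᵢ/nᵢ), with n₁ᵢ = aᵢ+bᵢ (exposed), n₀ᵢ = cᵢ+dᵢ (unexposed), nᵢ = n₁ᵢ+n₀ᵢ.
Stratum 1 (≤ High school): n₁ = 72, n₀ = 101, n = 173; a·n₀/n = 32·101/173 = 18.6821; c·n₁/n = 52·72/173 = 21.6416
Stratum 2 (Some college): n₁ = 96, n₀ = 69, n = 165; a·n₀/n = 14·69/165 = 5.8545; c·n₁/n = 34·96/165 = 19.7818
Stratum 3 (≥ Bachelor's): n₁ = 253, n₀ = 301, n = 554; a·n₀/n = 11·301/554 = 5.9765; c·n₁/n = 28·253/554 = 12.7870
RR_MH = (18.6821 + 5.8545 + 5.9765) / (21.6416 + 19.7818 + 12.7870) = 30.5132 / 54.2104 = 0.56287

0.56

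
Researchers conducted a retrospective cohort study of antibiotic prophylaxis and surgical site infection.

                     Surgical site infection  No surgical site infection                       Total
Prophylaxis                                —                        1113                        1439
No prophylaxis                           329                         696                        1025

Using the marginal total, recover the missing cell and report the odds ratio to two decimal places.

0.62

The missing cell is in the exposed row: 1439 − 1113 = 326.
So a = 326, b = 1113, c = 329, d = 696.
OR = (a·d)/(b·c) = (326 × 696) / (1113 × 329) = 226896 / 366177 = 0.61963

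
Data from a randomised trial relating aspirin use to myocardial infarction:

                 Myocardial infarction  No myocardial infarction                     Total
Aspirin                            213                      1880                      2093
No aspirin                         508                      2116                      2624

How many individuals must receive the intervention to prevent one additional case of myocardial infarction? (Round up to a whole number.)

11

Risk in treated group = 213/2093 = 0.10177; risk in control = 508/2624 = 0.19360.
Absolute risk reduction = 0.19360 − 0.10177 = 0.09183
NNT = 1 / ARR = 1 / 0.09183 = 10.890 → round up → 11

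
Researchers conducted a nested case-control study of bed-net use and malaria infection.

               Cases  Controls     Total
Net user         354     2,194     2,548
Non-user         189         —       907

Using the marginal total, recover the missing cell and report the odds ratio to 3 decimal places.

The missing cell is in the unexposed row: 907 − 189 = 718.
So a = 354, b = 2194, c = 189, d = 718.
OR = (a·d)/(b·c) = (354 × 718) / (2194 × 189) = 254172 / 414666 = 0.61296

0.613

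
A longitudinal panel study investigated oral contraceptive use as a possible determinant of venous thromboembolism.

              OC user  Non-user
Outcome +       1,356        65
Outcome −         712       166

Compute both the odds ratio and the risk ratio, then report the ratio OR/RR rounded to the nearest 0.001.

2.087

Reading the table with exposure as columns: a = 1356 (OC user, case), b = 712 (OC user, non-case), c = 65 (Non-user, case), d = 166.
OR = (1356·166)/(712·65) = 225096/46280 = 4.86379
Risk in exposed = 1356/2068 = 0.65571; risk in unexposed = 65/231 = 0.28139; RR = 2.33028
OR/RR = 4.86379 / 2.33028 = 2.08721
The outcome is not rare, so the OR lies further from 1 than the RR.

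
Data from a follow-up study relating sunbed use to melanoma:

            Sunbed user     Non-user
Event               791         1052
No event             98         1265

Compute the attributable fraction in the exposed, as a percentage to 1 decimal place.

49.0

Reading the table with exposure as columns: a = 791 (Sunbed user, case), b = 98 (Sunbed user, non-case), c = 1052 (Non-user, case), d = 1265.
Risk in exposed = 791/889 = 0.88976; risk in unexposed = 1052/2317 = 0.45404.
RR = 0.88976/0.45404 = 1.95968
AR% = (RR − 1)/RR × 100 = (1.95968 − 1)/1.95968 × 100 = 48.9712%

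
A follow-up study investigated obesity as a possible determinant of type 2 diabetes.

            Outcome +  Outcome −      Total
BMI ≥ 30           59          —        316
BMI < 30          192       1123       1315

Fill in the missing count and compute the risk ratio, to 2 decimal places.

The missing cell is in the exposed row: 316 − 59 = 257.
So a = 59, b = 257, c = 192, d = 1123.
RR = [a/(a+b)] / [c/(c+d)] = (59/316) / (192/1315) = 0.18671/0.14601 = 1.27876

1.28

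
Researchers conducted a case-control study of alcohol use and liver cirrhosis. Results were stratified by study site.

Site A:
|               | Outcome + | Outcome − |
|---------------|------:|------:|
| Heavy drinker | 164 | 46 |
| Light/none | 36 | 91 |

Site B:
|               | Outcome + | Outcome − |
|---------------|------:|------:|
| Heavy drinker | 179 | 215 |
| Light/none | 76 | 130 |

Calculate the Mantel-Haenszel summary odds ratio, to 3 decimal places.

2.584

OR_MH = Σ(aᵢdᵢ/nᵢ) / Σ(bᵢcᵢ/nᵢ), where nᵢ is the stratum total.
Stratum 1 (Site A): n = 337; a·d/n = 164·91/337 = 44.2849; b·c/n = 46·36/337 = 4.9139
Stratum 2 (Site B): n = 600; a·d/n = 179·130/600 = 38.7833; b·c/n = 215·76/600 = 27.2333
OR_MH = (44.2849 + 38.7833) / (4.9139 + 27.2333) = 83.0682 / 32.1473 = 2.58399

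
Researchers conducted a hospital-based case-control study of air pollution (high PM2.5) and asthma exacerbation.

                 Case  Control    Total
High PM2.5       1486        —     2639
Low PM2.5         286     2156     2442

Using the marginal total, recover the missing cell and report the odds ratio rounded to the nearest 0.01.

The missing cell is in the exposed row: 2639 − 1486 = 1153.
So a = 1486, b = 1153, c = 286, d = 2156.
OR = (a·d)/(b·c) = (1486 × 2156) / (1153 × 286) = 3203816 / 329758 = 9.71566

9.72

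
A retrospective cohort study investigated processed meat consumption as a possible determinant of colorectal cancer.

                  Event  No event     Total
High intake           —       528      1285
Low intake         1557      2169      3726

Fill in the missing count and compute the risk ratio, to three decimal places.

1.410

The missing cell is in the exposed row: 1285 − 528 = 757.
So a = 757, b = 528, c = 1557, d = 2169.
RR = [a/(a+b)] / [c/(c+d)] = (757/1285) / (1557/3726) = 0.58911/0.41787 = 1.40977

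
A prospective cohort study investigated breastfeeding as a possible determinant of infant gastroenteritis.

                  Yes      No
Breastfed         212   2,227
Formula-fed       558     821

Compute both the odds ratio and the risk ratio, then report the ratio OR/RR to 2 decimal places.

0.65

Cells: a = 212, b = 2227, c = 558, d = 821.
OR = (212·821)/(2227·558) = 174052/1242666 = 0.14006
Risk in exposed = 212/2439 = 0.08692; risk in unexposed = 558/1379 = 0.40464; RR = 0.21481
OR/RR = 0.14006 / 0.21481 = 0.65203
The outcome is not rare, so the OR lies further from 1 than the RR.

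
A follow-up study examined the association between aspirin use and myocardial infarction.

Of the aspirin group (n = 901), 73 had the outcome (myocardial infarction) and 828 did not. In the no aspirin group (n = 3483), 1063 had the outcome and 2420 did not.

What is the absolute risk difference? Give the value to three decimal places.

-0.224

From the description: a = 73, b = 828, c = 1063, d = 2420.
Risk in exposed = 73/901 = 0.081021; risk in unexposed = 1063/3483 = 0.305197.
Risk difference = 0.081021 − 0.305197 = -0.224176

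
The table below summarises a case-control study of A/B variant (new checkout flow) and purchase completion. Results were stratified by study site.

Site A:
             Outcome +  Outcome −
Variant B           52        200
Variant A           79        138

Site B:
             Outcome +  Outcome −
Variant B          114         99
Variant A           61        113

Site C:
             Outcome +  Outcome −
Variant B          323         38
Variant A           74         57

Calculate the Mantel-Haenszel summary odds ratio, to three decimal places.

1.564

OR_MH = Σ(aᵢdᵢ/nᵢ) / Σ(bᵢcᵢ/nᵢ), where nᵢ is the stratum total.
Stratum 1 (Site A): n = 469; a·d/n = 52·138/469 = 15.3006; b·c/n = 200·79/469 = 33.6887
Stratum 2 (Site B): n = 387; a·d/n = 114·113/387 = 33.2868; b·c/n = 99·61/387 = 15.6047
Stratum 3 (Site C): n = 492; a·d/n = 323·57/492 = 37.4207; b·c/n = 38·74/492 = 5.7154
OR_MH = (15.3006 + 33.2868 + 37.4207) / (33.6887 + 15.6047 + 5.7154) = 86.0082 / 55.0088 = 1.56354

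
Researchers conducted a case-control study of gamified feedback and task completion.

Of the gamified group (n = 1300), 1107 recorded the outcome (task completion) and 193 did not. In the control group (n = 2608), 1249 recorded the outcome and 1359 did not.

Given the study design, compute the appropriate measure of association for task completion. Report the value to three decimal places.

From the description: a = 1107, b = 193, c = 1249, d = 1359.
This is a case-control study: participants were sampled on outcome status, so risks in the source population cannot be estimated directly — relative risk is not valid here. The odds ratio is the appropriate measure.
OR = (a·d)/(b·c) = (1107 × 1359) / (193 × 1249) = 1504413 / 241057 = 6.24090

6.241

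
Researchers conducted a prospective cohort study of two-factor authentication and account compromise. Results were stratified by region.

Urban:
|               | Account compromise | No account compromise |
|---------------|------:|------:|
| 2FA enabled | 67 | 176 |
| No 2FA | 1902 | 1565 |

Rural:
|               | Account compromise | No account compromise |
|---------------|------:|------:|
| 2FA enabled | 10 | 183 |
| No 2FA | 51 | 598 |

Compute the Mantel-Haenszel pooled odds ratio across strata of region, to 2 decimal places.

0.35

OR_MH = Σ(aᵢdᵢ/nᵢ) / Σ(bᵢcᵢ/nᵢ), where nᵢ is the stratum total.
Stratum 1 (Urban): n = 3710; a·d/n = 67·1565/3710 = 28.2628; b·c/n = 176·1902/3710 = 90.2296
Stratum 2 (Rural): n = 842; a·d/n = 10·598/842 = 7.1021; b·c/n = 183·51/842 = 11.0843
OR_MH = (28.2628 + 7.1021) / (90.2296 + 11.0843) = 35.3649 / 101.3140 = 0.34906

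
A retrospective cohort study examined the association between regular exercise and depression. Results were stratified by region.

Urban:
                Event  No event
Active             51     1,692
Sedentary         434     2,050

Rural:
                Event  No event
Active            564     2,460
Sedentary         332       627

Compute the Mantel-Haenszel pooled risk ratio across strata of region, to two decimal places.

0.38

RR_MH = Σ(aᵢ·n₀ᵢ/nᵢ) / Σ(cᵢ·n₁ᵢ/nᵢ), with n₁ᵢ = aᵢ+bᵢ (exposed), n₀ᵢ = cᵢ+dᵢ (unexposed), nᵢ = n₁ᵢ+n₀ᵢ.
Stratum 1 (Urban): n₁ = 1743, n₀ = 2484, n = 4227; a·n₀/n = 51·2484/4227 = 29.9702; c·n₁/n = 434·1743/4227 = 178.9595
Stratum 2 (Rural): n₁ = 3024, n₀ = 959, n = 3983; a·n₀/n = 564·959/3983 = 135.7961; c·n₁/n = 332·3024/3983 = 252.0633
RR_MH = (29.9702 + 135.7961) / (178.9595 + 252.0633) = 165.7663 / 431.0228 = 0.38459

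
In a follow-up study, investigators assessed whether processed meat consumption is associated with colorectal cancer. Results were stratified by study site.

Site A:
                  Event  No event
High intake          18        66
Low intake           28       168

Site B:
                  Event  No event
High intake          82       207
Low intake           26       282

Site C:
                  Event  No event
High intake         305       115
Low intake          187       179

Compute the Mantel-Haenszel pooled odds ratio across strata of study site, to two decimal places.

2.77

OR_MH = Σ(aᵢdᵢ/nᵢ) / Σ(bᵢcᵢ/nᵢ), where nᵢ is the stratum total.
Stratum 1 (Site A): n = 280; a·d/n = 18·168/280 = 10.8000; b·c/n = 66·28/280 = 6.6000
Stratum 2 (Site B): n = 597; a·d/n = 82·282/597 = 38.7337; b·c/n = 207·26/597 = 9.0151
Stratum 3 (Site C): n = 786; a·d/n = 305·179/786 = 69.4593; b·c/n = 115·187/786 = 27.3601
OR_MH = (10.8000 + 38.7337 + 69.4593) / (6.6000 + 9.0151 + 27.3601) = 118.9930 / 42.9751 = 2.76888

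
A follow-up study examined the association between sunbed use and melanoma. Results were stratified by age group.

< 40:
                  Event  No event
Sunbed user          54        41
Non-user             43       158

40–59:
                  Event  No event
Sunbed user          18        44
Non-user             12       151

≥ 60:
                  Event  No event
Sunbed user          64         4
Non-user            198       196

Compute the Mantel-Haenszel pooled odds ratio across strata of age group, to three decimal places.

6.794

OR_MH = Σ(aᵢdᵢ/nᵢ) / Σ(bᵢcᵢ/nᵢ), where nᵢ is the stratum total.
Stratum 1 (< 40): n = 296; a·d/n = 54·158/296 = 28.8243; b·c/n = 41·43/296 = 5.9561
Stratum 2 (40–59): n = 225; a·d/n = 18·151/225 = 12.0800; b·c/n = 44·12/225 = 2.3467
Stratum 3 (≥ 60): n = 462; a·d/n = 64·196/462 = 27.1515; b·c/n = 4·198/462 = 1.7143
OR_MH = (28.8243 + 12.0800 + 27.1515) / (5.9561 + 2.3467 + 1.7143) = 68.0558 / 10.0170 = 6.79401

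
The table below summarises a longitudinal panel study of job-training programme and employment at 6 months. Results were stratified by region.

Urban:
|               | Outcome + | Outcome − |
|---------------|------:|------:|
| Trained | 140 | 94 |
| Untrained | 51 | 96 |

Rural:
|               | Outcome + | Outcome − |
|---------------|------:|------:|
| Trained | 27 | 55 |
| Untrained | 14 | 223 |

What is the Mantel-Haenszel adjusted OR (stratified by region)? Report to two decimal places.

3.61

OR_MH = Σ(aᵢdᵢ/nᵢ) / Σ(bᵢcᵢ/nᵢ), where nᵢ is the stratum total.
Stratum 1 (Urban): n = 381; a·d/n = 140·96/381 = 35.2756; b·c/n = 94·51/381 = 12.5827
Stratum 2 (Rural): n = 319; a·d/n = 27·223/319 = 18.8746; b·c/n = 55·14/319 = 2.4138
OR_MH = (35.2756 + 18.8746) / (12.5827 + 2.4138) = 54.1502 / 14.9965 = 3.61086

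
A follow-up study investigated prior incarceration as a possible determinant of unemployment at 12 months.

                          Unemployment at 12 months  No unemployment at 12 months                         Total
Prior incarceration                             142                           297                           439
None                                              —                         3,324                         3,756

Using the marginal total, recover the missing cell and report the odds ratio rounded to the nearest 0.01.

3.68

The missing cell is in the unexposed row: 3756 − 3324 = 432.
So a = 142, b = 297, c = 432, d = 3324.
OR = (a·d)/(b·c) = (142 × 3324) / (297 × 432) = 472008 / 128304 = 3.67883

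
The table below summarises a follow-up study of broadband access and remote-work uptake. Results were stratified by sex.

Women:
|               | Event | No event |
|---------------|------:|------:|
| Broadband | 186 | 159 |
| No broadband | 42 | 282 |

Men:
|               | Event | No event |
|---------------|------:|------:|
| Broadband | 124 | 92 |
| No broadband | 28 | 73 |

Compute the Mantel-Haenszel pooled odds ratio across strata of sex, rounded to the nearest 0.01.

5.91

OR_MH = Σ(aᵢdᵢ/nᵢ) / Σ(bᵢcᵢ/nᵢ), where nᵢ is the stratum total.
Stratum 1 (Women): n = 669; a·d/n = 186·282/669 = 78.4036; b·c/n = 159·42/669 = 9.9821
Stratum 2 (Men): n = 317; a·d/n = 124·73/317 = 28.5552; b·c/n = 92·28/317 = 8.1262
OR_MH = (78.4036 + 28.5552) / (9.9821 + 8.1262) = 106.9588 / 18.1082 = 5.90663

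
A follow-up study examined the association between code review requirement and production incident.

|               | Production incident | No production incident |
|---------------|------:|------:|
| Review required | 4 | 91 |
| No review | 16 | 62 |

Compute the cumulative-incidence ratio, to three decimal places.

0.205

Cells: a = 4, b = 91, c = 16, d = 62.
Risk in exposed = 4/95 = 0.04211; risk in unexposed = 16/78 = 0.20513.
RR = 0.04211 / 0.20513 = 0.20526
The risk is 79% lower among the exposed than among the unexposed.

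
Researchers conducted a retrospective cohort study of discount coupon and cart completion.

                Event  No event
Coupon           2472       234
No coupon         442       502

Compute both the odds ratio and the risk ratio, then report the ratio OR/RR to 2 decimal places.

Cells: a = 2472, b = 234, c = 442, d = 502.
OR = (2472·502)/(234·442) = 1240944/103428 = 11.99814
Risk in exposed = 2472/2706 = 0.91353; risk in unexposed = 442/944 = 0.46822; RR = 1.95106
OR/RR = 11.99814 / 1.95106 = 6.14955
The outcome is not rare, so the OR lies further from 1 than the RR.

6.15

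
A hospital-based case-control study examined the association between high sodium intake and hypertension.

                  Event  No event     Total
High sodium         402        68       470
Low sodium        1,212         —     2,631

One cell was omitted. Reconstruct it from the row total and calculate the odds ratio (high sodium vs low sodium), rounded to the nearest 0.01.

The missing cell is in the unexposed row: 2631 − 1212 = 1419.
So a = 402, b = 68, c = 1212, d = 1419.
OR = (a·d)/(b·c) = (402 × 1419) / (68 × 1212) = 570438 / 82416 = 6.92145

6.92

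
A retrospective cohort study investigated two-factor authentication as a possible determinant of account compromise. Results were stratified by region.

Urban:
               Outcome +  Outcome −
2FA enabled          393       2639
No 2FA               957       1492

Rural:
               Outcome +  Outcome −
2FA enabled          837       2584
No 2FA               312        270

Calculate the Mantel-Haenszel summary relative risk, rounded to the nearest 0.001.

RR_MH = Σ(aᵢ·n₀ᵢ/nᵢ) / Σ(cᵢ·n₁ᵢ/nᵢ), with n₁ᵢ = aᵢ+bᵢ (exposed), n₀ᵢ = cᵢ+dᵢ (unexposed), nᵢ = n₁ᵢ+n₀ᵢ.
Stratum 1 (Urban): n₁ = 3032, n₀ = 2449, n = 5481; a·n₀/n = 393·2449/5481 = 175.5988; c·n₁/n = 957·3032/5481 = 529.3968
Stratum 2 (Rural): n₁ = 3421, n₀ = 582, n = 4003; a·n₀/n = 837·582/4003 = 121.6922; c·n₁/n = 312·3421/4003 = 266.6380
RR_MH = (175.5988 + 121.6922) / (529.3968 + 266.6380) = 297.2910 / 796.0348 = 0.37346

0.373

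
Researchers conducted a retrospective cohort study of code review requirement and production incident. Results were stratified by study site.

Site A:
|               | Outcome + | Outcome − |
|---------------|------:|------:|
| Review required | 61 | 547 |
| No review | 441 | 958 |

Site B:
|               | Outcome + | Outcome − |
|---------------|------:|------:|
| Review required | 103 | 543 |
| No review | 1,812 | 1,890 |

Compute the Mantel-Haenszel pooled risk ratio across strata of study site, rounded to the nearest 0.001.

RR_MH = Σ(aᵢ·n₀ᵢ/nᵢ) / Σ(cᵢ·n₁ᵢ/nᵢ), with n₁ᵢ = aᵢ+bᵢ (exposed), n₀ᵢ = cᵢ+dᵢ (unexposed), nᵢ = n₁ᵢ+n₀ᵢ.
Stratum 1 (Site A): n₁ = 608, n₀ = 1399, n = 2007; a·n₀/n = 61·1399/2007 = 42.5207; c·n₁/n = 441·608/2007 = 133.5964
Stratum 2 (Site B): n₁ = 646, n₀ = 3702, n = 4348; a·n₀/n = 103·3702/4348 = 87.6969; c·n₁/n = 1812·646/4348 = 269.2162
RR_MH = (42.5207 + 87.6969) / (133.5964 + 269.2162) = 130.2175 / 402.8126 = 0.32327

0.323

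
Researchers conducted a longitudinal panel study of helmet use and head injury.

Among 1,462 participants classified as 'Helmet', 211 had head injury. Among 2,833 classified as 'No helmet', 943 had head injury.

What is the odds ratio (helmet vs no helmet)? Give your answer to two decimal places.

0.34

From the description: a = 211, b = 1251, c = 943, d = 1890.
OR = (a·d)/(b·c) = (211 × 1890) / (1251 × 943) = 398790 / 1179693 = 0.33805
Exposure is associated with lower odds of head injury (OR = 0.34 < 1).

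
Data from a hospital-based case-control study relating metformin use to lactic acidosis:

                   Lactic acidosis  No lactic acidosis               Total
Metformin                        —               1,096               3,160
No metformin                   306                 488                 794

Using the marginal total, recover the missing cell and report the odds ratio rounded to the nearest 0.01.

The missing cell is in the exposed row: 3160 − 1096 = 2064.
So a = 2064, b = 1096, c = 306, d = 488.
OR = (a·d)/(b·c) = (2064 × 488) / (1096 × 306) = 1007232 / 335376 = 3.00329

3.00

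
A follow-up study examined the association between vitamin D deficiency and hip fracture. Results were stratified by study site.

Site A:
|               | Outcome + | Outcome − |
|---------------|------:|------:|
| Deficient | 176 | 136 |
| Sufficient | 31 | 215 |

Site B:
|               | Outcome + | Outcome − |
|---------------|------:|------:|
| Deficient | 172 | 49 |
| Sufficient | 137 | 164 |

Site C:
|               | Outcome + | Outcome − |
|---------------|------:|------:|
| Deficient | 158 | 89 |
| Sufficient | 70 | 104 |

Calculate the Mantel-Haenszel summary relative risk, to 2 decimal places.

2.08

RR_MH = Σ(aᵢ·n₀ᵢ/nᵢ) / Σ(cᵢ·n₁ᵢ/nᵢ), with n₁ᵢ = aᵢ+bᵢ (exposed), n₀ᵢ = cᵢ+dᵢ (unexposed), nᵢ = n₁ᵢ+n₀ᵢ.
Stratum 1 (Site A): n₁ = 312, n₀ = 246, n = 558; a·n₀/n = 176·246/558 = 77.5914; c·n₁/n = 31·312/558 = 17.3333
Stratum 2 (Site B): n₁ = 221, n₀ = 301, n = 522; a·n₀/n = 172·301/522 = 99.1801; c·n₁/n = 137·221/522 = 58.0019
Stratum 3 (Site C): n₁ = 247, n₀ = 174, n = 421; a·n₀/n = 158·174/421 = 65.3017; c·n₁/n = 70·247/421 = 41.0689
RR_MH = (77.5914 + 99.1801 + 65.3017) / (17.3333 + 58.0019 + 41.0689) = 242.0731 / 116.4041 = 2.07959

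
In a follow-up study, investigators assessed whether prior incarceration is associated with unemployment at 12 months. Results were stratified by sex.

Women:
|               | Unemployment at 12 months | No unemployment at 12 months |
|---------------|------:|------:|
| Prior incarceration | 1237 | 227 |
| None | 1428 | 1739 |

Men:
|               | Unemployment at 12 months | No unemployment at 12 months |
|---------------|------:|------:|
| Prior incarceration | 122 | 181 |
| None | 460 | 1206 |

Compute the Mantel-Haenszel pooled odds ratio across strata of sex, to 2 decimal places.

OR_MH = Σ(aᵢdᵢ/nᵢ) / Σ(bᵢcᵢ/nᵢ), where nᵢ is the stratum total.
Stratum 1 (Women): n = 4631; a·d/n = 1237·1739/4631 = 464.5094; b·c/n = 227·1428/4631 = 69.9970
Stratum 2 (Men): n = 1969; a·d/n = 122·1206/1969 = 74.7242; b·c/n = 181·460/1969 = 42.2854
OR_MH = (464.5094 + 74.7242) / (69.9970 + 42.2854) = 539.2336 / 112.2824 = 4.80248

4.80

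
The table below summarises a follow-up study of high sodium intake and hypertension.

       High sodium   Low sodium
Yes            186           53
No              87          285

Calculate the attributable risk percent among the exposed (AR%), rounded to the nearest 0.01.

76.99

Reading the table with exposure as columns: a = 186 (High sodium, case), b = 87 (High sodium, non-case), c = 53 (Low sodium, case), d = 285.
Risk in exposed = 186/273 = 0.68132; risk in unexposed = 53/338 = 0.15680.
RR = 0.68132/0.15680 = 4.34501
AR% = (RR − 1)/RR × 100 = (4.34501 − 1)/4.34501 × 100 = 76.9851%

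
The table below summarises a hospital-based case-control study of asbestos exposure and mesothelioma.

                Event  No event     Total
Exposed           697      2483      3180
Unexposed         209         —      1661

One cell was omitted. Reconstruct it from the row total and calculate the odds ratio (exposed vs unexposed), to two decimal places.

1.95

The missing cell is in the unexposed row: 1661 − 209 = 1452.
So a = 697, b = 2483, c = 209, d = 1452.
OR = (a·d)/(b·c) = (697 × 1452) / (2483 × 209) = 1012044 / 518947 = 1.95019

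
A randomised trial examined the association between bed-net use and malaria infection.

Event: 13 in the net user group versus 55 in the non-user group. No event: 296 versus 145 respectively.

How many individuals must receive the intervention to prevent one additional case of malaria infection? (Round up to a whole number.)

5

Risk in treated group = 13/309 = 0.04207; risk in control = 55/200 = 0.27500.
Absolute risk reduction = 0.27500 − 0.04207 = 0.23293
NNT = 1 / ARR = 1 / 0.23293 = 4.293 → round up → 5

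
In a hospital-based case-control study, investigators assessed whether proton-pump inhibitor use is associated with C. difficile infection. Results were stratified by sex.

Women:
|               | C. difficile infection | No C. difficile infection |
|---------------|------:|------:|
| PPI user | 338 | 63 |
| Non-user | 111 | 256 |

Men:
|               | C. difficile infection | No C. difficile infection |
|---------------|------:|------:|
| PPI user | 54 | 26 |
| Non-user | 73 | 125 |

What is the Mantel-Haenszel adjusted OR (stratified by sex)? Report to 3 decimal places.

8.595

OR_MH = Σ(aᵢdᵢ/nᵢ) / Σ(bᵢcᵢ/nᵢ), where nᵢ is the stratum total.
Stratum 1 (Women): n = 768; a·d/n = 338·256/768 = 112.6667; b·c/n = 63·111/768 = 9.1055
Stratum 2 (Men): n = 278; a·d/n = 54·125/278 = 24.2806; b·c/n = 26·73/278 = 6.8273
OR_MH = (112.6667 + 24.2806) / (9.1055 + 6.8273) = 136.9472 / 15.9328 = 8.59530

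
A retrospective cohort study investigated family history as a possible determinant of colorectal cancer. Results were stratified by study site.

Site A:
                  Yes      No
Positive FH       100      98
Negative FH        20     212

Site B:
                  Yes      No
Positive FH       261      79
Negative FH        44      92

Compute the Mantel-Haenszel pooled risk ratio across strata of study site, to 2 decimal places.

3.16

RR_MH = Σ(aᵢ·n₀ᵢ/nᵢ) / Σ(cᵢ·n₁ᵢ/nᵢ), with n₁ᵢ = aᵢ+bᵢ (exposed), n₀ᵢ = cᵢ+dᵢ (unexposed), nᵢ = n₁ᵢ+n₀ᵢ.
Stratum 1 (Site A): n₁ = 198, n₀ = 232, n = 430; a·n₀/n = 100·232/430 = 53.9535; c·n₁/n = 20·198/430 = 9.2093
Stratum 2 (Site B): n₁ = 340, n₀ = 136, n = 476; a·n₀/n = 261·136/476 = 74.5714; c·n₁/n = 44·340/476 = 31.4286
RR_MH = (53.9535 + 74.5714) / (9.2093 + 31.4286) = 128.5249 / 40.6379 = 3.16269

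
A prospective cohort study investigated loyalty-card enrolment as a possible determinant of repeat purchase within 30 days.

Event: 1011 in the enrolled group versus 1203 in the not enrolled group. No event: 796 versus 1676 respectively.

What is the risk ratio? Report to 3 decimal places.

From the description: a = 1011, b = 796, c = 1203, d = 1676.
Risk in exposed = 1011/1807 = 0.55949; risk in unexposed = 1203/2879 = 0.41785.
RR = 0.55949 / 0.41785 = 1.33896
The risk among the exposed is 1.34 times that among the unexposed.

1.339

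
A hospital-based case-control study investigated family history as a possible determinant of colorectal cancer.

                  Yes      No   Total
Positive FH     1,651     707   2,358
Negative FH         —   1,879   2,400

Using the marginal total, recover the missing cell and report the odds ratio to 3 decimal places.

The missing cell is in the unexposed row: 2400 − 1879 = 521.
So a = 1651, b = 707, c = 521, d = 1879.
OR = (a·d)/(b·c) = (1651 × 1879) / (707 × 521) = 3102229 / 368347 = 8.42203

8.422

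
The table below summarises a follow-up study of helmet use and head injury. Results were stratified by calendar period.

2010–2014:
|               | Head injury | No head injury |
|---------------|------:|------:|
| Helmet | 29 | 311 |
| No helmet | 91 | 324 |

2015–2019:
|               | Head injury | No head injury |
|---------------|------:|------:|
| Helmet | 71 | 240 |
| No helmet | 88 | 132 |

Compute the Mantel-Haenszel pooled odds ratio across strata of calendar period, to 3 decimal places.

OR_MH = Σ(aᵢdᵢ/nᵢ) / Σ(bᵢcᵢ/nᵢ), where nᵢ is the stratum total.
Stratum 1 (2010–2014): n = 755; a·d/n = 29·324/755 = 12.4450; b·c/n = 311·91/755 = 37.4848
Stratum 2 (2015–2019): n = 531; a·d/n = 71·132/531 = 17.6497; b·c/n = 240·88/531 = 39.7740
OR_MH = (12.4450 + 17.6497) / (37.4848 + 39.7740) = 30.0948 / 77.2588 = 0.38953

0.390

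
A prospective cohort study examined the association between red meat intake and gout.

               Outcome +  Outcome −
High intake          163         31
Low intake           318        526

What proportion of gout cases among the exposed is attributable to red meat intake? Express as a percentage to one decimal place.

55.2

Cells: a = 163, b = 31, c = 318, d = 526.
Risk in exposed = 163/194 = 0.84021; risk in unexposed = 318/844 = 0.37678.
RR = 0.84021/0.37678 = 2.22998
AR% = (RR − 1)/RR × 100 = (2.22998 − 1)/2.22998 × 100 = 55.1566%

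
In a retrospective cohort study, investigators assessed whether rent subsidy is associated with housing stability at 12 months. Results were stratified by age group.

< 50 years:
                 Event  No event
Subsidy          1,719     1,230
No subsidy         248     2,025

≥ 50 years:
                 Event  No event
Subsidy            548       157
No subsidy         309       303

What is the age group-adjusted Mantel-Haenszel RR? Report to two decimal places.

RR_MH = Σ(aᵢ·n₀ᵢ/nᵢ) / Σ(cᵢ·n₁ᵢ/nᵢ), with n₁ᵢ = aᵢ+bᵢ (exposed), n₀ᵢ = cᵢ+dᵢ (unexposed), nᵢ = n₁ᵢ+n₀ᵢ.
Stratum 1 (< 50 years): n₁ = 2949, n₀ = 2273, n = 5222; a·n₀/n = 1719·2273/5222 = 748.2357; c·n₁/n = 248·2949/5222 = 140.0521
Stratum 2 (≥ 50 years): n₁ = 705, n₀ = 612, n = 1317; a·n₀/n = 548·612/1317 = 254.6515; c·n₁/n = 309·705/1317 = 165.4100
RR_MH = (748.2357 + 254.6515) / (140.0521 + 165.4100) = 1002.8872 / 305.4621 = 3.28318

3.28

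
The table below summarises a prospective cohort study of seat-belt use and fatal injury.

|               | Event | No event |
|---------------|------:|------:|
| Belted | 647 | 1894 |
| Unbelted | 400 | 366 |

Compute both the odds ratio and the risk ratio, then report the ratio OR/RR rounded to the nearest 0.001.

Cells: a = 647, b = 1894, c = 400, d = 366.
OR = (647·366)/(1894·400) = 236802/757600 = 0.31257
Risk in exposed = 647/2541 = 0.25462; risk in unexposed = 400/766 = 0.52219; RR = 0.48761
OR/RR = 0.31257 / 0.48761 = 0.64103
The outcome is not rare, so the OR lies further from 1 than the RR.

0.641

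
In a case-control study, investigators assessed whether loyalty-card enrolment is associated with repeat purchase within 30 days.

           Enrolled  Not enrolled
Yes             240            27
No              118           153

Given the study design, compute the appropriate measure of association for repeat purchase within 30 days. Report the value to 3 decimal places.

11.525

Reading the table with exposure as columns: a = 240 (Enrolled, case), b = 118 (Enrolled, non-case), c = 27 (Not enrolled, case), d = 153.
This is a case-control study: participants were sampled on outcome status, so risks in the source population cannot be estimated directly — relative risk is not valid here. The odds ratio is the appropriate measure.
OR = (a·d)/(b·c) = (240 × 153) / (118 × 27) = 36720 / 3186 = 11.52542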